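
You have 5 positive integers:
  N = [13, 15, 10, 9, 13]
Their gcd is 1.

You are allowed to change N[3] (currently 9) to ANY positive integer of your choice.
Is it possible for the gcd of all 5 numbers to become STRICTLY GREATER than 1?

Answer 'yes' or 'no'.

Answer: no

Derivation:
Current gcd = 1
gcd of all OTHER numbers (without N[3]=9): gcd([13, 15, 10, 13]) = 1
The new gcd after any change is gcd(1, new_value).
This can be at most 1.
Since 1 = old gcd 1, the gcd can only stay the same or decrease.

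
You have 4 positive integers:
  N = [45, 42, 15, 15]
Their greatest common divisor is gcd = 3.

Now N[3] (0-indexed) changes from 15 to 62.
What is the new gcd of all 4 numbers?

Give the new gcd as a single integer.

Numbers: [45, 42, 15, 15], gcd = 3
Change: index 3, 15 -> 62
gcd of the OTHER numbers (without index 3): gcd([45, 42, 15]) = 3
New gcd = gcd(g_others, new_val) = gcd(3, 62) = 1

Answer: 1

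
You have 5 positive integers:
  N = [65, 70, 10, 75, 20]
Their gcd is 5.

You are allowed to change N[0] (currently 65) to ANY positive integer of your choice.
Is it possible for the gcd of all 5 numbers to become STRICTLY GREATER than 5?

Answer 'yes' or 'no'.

Answer: no

Derivation:
Current gcd = 5
gcd of all OTHER numbers (without N[0]=65): gcd([70, 10, 75, 20]) = 5
The new gcd after any change is gcd(5, new_value).
This can be at most 5.
Since 5 = old gcd 5, the gcd can only stay the same or decrease.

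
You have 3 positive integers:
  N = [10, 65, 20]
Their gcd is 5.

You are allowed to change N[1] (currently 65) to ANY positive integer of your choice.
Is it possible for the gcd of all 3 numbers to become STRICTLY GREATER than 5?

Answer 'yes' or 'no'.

Answer: yes

Derivation:
Current gcd = 5
gcd of all OTHER numbers (without N[1]=65): gcd([10, 20]) = 10
The new gcd after any change is gcd(10, new_value).
This can be at most 10.
Since 10 > old gcd 5, the gcd CAN increase (e.g., set N[1] = 10).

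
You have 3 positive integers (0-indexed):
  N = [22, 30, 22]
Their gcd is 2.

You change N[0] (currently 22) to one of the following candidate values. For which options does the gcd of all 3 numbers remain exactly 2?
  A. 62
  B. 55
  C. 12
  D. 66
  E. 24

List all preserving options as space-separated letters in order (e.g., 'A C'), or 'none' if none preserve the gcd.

Answer: A C D E

Derivation:
Old gcd = 2; gcd of others (without N[0]) = 2
New gcd for candidate v: gcd(2, v). Preserves old gcd iff gcd(2, v) = 2.
  Option A: v=62, gcd(2,62)=2 -> preserves
  Option B: v=55, gcd(2,55)=1 -> changes
  Option C: v=12, gcd(2,12)=2 -> preserves
  Option D: v=66, gcd(2,66)=2 -> preserves
  Option E: v=24, gcd(2,24)=2 -> preserves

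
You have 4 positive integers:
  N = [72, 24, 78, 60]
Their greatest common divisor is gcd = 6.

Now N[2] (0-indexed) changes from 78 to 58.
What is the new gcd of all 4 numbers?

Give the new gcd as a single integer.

Numbers: [72, 24, 78, 60], gcd = 6
Change: index 2, 78 -> 58
gcd of the OTHER numbers (without index 2): gcd([72, 24, 60]) = 12
New gcd = gcd(g_others, new_val) = gcd(12, 58) = 2

Answer: 2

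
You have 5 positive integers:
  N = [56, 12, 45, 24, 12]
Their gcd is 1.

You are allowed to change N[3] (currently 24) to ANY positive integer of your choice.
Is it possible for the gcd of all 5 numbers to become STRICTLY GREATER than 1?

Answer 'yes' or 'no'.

Current gcd = 1
gcd of all OTHER numbers (without N[3]=24): gcd([56, 12, 45, 12]) = 1
The new gcd after any change is gcd(1, new_value).
This can be at most 1.
Since 1 = old gcd 1, the gcd can only stay the same or decrease.

Answer: no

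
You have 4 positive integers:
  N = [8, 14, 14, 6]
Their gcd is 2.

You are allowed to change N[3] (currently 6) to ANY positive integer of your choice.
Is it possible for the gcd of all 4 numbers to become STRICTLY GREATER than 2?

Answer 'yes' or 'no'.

Current gcd = 2
gcd of all OTHER numbers (without N[3]=6): gcd([8, 14, 14]) = 2
The new gcd after any change is gcd(2, new_value).
This can be at most 2.
Since 2 = old gcd 2, the gcd can only stay the same or decrease.

Answer: no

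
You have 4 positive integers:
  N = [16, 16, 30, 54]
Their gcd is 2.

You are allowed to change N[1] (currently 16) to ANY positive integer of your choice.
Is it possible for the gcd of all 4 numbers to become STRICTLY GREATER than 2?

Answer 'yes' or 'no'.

Answer: no

Derivation:
Current gcd = 2
gcd of all OTHER numbers (without N[1]=16): gcd([16, 30, 54]) = 2
The new gcd after any change is gcd(2, new_value).
This can be at most 2.
Since 2 = old gcd 2, the gcd can only stay the same or decrease.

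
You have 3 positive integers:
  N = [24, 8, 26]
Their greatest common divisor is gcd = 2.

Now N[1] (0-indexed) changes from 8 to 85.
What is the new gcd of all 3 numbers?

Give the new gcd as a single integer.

Numbers: [24, 8, 26], gcd = 2
Change: index 1, 8 -> 85
gcd of the OTHER numbers (without index 1): gcd([24, 26]) = 2
New gcd = gcd(g_others, new_val) = gcd(2, 85) = 1

Answer: 1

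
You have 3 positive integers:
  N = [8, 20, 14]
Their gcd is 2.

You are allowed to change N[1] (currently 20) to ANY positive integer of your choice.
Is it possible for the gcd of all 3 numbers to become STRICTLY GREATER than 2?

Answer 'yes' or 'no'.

Current gcd = 2
gcd of all OTHER numbers (without N[1]=20): gcd([8, 14]) = 2
The new gcd after any change is gcd(2, new_value).
This can be at most 2.
Since 2 = old gcd 2, the gcd can only stay the same or decrease.

Answer: no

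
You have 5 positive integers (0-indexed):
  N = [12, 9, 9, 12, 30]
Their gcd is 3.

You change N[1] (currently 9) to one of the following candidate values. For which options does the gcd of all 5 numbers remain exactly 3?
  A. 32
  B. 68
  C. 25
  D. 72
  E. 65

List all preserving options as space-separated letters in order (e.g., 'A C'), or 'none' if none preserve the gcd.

Answer: D

Derivation:
Old gcd = 3; gcd of others (without N[1]) = 3
New gcd for candidate v: gcd(3, v). Preserves old gcd iff gcd(3, v) = 3.
  Option A: v=32, gcd(3,32)=1 -> changes
  Option B: v=68, gcd(3,68)=1 -> changes
  Option C: v=25, gcd(3,25)=1 -> changes
  Option D: v=72, gcd(3,72)=3 -> preserves
  Option E: v=65, gcd(3,65)=1 -> changes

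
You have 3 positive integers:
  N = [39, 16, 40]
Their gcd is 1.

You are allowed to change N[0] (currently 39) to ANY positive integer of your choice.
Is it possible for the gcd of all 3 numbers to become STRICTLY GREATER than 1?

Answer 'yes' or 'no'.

Current gcd = 1
gcd of all OTHER numbers (without N[0]=39): gcd([16, 40]) = 8
The new gcd after any change is gcd(8, new_value).
This can be at most 8.
Since 8 > old gcd 1, the gcd CAN increase (e.g., set N[0] = 8).

Answer: yes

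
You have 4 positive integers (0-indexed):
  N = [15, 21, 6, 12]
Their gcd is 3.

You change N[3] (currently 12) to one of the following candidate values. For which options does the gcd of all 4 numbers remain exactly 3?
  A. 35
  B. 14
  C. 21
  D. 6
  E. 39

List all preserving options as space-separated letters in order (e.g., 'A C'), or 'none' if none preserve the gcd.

Old gcd = 3; gcd of others (without N[3]) = 3
New gcd for candidate v: gcd(3, v). Preserves old gcd iff gcd(3, v) = 3.
  Option A: v=35, gcd(3,35)=1 -> changes
  Option B: v=14, gcd(3,14)=1 -> changes
  Option C: v=21, gcd(3,21)=3 -> preserves
  Option D: v=6, gcd(3,6)=3 -> preserves
  Option E: v=39, gcd(3,39)=3 -> preserves

Answer: C D E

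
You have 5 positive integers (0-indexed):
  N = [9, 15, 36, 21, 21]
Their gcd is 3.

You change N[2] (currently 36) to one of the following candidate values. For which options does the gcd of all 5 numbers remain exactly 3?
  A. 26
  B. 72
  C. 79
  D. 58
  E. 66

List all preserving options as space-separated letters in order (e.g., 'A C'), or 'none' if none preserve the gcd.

Old gcd = 3; gcd of others (without N[2]) = 3
New gcd for candidate v: gcd(3, v). Preserves old gcd iff gcd(3, v) = 3.
  Option A: v=26, gcd(3,26)=1 -> changes
  Option B: v=72, gcd(3,72)=3 -> preserves
  Option C: v=79, gcd(3,79)=1 -> changes
  Option D: v=58, gcd(3,58)=1 -> changes
  Option E: v=66, gcd(3,66)=3 -> preserves

Answer: B E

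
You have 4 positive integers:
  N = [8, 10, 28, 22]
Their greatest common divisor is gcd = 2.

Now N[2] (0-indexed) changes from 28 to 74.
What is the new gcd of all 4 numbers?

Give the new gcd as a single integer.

Answer: 2

Derivation:
Numbers: [8, 10, 28, 22], gcd = 2
Change: index 2, 28 -> 74
gcd of the OTHER numbers (without index 2): gcd([8, 10, 22]) = 2
New gcd = gcd(g_others, new_val) = gcd(2, 74) = 2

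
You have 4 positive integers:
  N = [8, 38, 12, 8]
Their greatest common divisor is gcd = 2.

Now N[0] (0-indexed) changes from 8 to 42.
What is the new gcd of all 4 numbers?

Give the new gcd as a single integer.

Numbers: [8, 38, 12, 8], gcd = 2
Change: index 0, 8 -> 42
gcd of the OTHER numbers (without index 0): gcd([38, 12, 8]) = 2
New gcd = gcd(g_others, new_val) = gcd(2, 42) = 2

Answer: 2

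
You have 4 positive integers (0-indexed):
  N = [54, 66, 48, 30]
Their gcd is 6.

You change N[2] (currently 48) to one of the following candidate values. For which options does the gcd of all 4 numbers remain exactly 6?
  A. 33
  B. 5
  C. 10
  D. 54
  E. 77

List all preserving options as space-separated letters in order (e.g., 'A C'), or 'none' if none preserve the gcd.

Old gcd = 6; gcd of others (without N[2]) = 6
New gcd for candidate v: gcd(6, v). Preserves old gcd iff gcd(6, v) = 6.
  Option A: v=33, gcd(6,33)=3 -> changes
  Option B: v=5, gcd(6,5)=1 -> changes
  Option C: v=10, gcd(6,10)=2 -> changes
  Option D: v=54, gcd(6,54)=6 -> preserves
  Option E: v=77, gcd(6,77)=1 -> changes

Answer: D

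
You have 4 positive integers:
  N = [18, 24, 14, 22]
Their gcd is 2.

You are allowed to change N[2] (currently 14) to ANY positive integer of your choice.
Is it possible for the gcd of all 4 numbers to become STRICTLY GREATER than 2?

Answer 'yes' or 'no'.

Answer: no

Derivation:
Current gcd = 2
gcd of all OTHER numbers (without N[2]=14): gcd([18, 24, 22]) = 2
The new gcd after any change is gcd(2, new_value).
This can be at most 2.
Since 2 = old gcd 2, the gcd can only stay the same or decrease.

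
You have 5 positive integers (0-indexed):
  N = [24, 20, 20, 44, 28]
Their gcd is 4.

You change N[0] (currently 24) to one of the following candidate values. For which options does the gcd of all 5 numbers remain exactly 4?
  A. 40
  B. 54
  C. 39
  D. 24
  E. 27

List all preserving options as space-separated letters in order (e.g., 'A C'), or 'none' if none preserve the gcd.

Answer: A D

Derivation:
Old gcd = 4; gcd of others (without N[0]) = 4
New gcd for candidate v: gcd(4, v). Preserves old gcd iff gcd(4, v) = 4.
  Option A: v=40, gcd(4,40)=4 -> preserves
  Option B: v=54, gcd(4,54)=2 -> changes
  Option C: v=39, gcd(4,39)=1 -> changes
  Option D: v=24, gcd(4,24)=4 -> preserves
  Option E: v=27, gcd(4,27)=1 -> changes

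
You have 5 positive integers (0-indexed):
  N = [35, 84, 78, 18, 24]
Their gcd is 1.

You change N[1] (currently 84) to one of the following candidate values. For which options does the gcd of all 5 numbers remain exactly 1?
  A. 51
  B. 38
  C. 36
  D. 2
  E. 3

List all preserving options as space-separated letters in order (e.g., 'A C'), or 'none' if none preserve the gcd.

Answer: A B C D E

Derivation:
Old gcd = 1; gcd of others (without N[1]) = 1
New gcd for candidate v: gcd(1, v). Preserves old gcd iff gcd(1, v) = 1.
  Option A: v=51, gcd(1,51)=1 -> preserves
  Option B: v=38, gcd(1,38)=1 -> preserves
  Option C: v=36, gcd(1,36)=1 -> preserves
  Option D: v=2, gcd(1,2)=1 -> preserves
  Option E: v=3, gcd(1,3)=1 -> preserves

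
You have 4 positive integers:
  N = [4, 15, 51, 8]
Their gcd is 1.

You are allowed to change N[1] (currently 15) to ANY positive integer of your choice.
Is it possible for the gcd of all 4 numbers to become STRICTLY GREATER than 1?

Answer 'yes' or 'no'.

Current gcd = 1
gcd of all OTHER numbers (without N[1]=15): gcd([4, 51, 8]) = 1
The new gcd after any change is gcd(1, new_value).
This can be at most 1.
Since 1 = old gcd 1, the gcd can only stay the same or decrease.

Answer: no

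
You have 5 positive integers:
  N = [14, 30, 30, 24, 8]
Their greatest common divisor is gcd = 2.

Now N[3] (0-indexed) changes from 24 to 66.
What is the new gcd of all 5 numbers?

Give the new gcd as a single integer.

Answer: 2

Derivation:
Numbers: [14, 30, 30, 24, 8], gcd = 2
Change: index 3, 24 -> 66
gcd of the OTHER numbers (without index 3): gcd([14, 30, 30, 8]) = 2
New gcd = gcd(g_others, new_val) = gcd(2, 66) = 2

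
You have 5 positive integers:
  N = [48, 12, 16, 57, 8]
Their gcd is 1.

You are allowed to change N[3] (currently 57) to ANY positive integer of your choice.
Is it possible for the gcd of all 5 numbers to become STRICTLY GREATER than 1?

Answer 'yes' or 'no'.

Answer: yes

Derivation:
Current gcd = 1
gcd of all OTHER numbers (without N[3]=57): gcd([48, 12, 16, 8]) = 4
The new gcd after any change is gcd(4, new_value).
This can be at most 4.
Since 4 > old gcd 1, the gcd CAN increase (e.g., set N[3] = 4).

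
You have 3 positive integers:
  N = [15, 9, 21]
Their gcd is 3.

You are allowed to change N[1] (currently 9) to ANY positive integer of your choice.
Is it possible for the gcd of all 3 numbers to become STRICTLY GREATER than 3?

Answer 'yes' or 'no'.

Current gcd = 3
gcd of all OTHER numbers (without N[1]=9): gcd([15, 21]) = 3
The new gcd after any change is gcd(3, new_value).
This can be at most 3.
Since 3 = old gcd 3, the gcd can only stay the same or decrease.

Answer: no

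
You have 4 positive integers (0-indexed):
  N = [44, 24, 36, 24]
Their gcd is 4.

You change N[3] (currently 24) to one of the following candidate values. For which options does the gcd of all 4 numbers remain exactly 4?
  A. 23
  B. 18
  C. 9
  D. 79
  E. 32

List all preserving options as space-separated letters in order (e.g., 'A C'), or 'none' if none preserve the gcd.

Answer: E

Derivation:
Old gcd = 4; gcd of others (without N[3]) = 4
New gcd for candidate v: gcd(4, v). Preserves old gcd iff gcd(4, v) = 4.
  Option A: v=23, gcd(4,23)=1 -> changes
  Option B: v=18, gcd(4,18)=2 -> changes
  Option C: v=9, gcd(4,9)=1 -> changes
  Option D: v=79, gcd(4,79)=1 -> changes
  Option E: v=32, gcd(4,32)=4 -> preserves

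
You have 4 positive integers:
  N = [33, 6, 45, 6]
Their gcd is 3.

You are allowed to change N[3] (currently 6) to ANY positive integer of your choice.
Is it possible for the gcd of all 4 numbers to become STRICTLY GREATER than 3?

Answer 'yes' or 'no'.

Answer: no

Derivation:
Current gcd = 3
gcd of all OTHER numbers (without N[3]=6): gcd([33, 6, 45]) = 3
The new gcd after any change is gcd(3, new_value).
This can be at most 3.
Since 3 = old gcd 3, the gcd can only stay the same or decrease.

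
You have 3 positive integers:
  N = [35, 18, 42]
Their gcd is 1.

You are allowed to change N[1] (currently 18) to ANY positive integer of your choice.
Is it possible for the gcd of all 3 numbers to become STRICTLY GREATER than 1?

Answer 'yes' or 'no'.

Answer: yes

Derivation:
Current gcd = 1
gcd of all OTHER numbers (without N[1]=18): gcd([35, 42]) = 7
The new gcd after any change is gcd(7, new_value).
This can be at most 7.
Since 7 > old gcd 1, the gcd CAN increase (e.g., set N[1] = 7).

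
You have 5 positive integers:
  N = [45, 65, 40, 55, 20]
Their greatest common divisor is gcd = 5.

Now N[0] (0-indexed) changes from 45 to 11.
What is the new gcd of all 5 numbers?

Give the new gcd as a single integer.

Numbers: [45, 65, 40, 55, 20], gcd = 5
Change: index 0, 45 -> 11
gcd of the OTHER numbers (without index 0): gcd([65, 40, 55, 20]) = 5
New gcd = gcd(g_others, new_val) = gcd(5, 11) = 1

Answer: 1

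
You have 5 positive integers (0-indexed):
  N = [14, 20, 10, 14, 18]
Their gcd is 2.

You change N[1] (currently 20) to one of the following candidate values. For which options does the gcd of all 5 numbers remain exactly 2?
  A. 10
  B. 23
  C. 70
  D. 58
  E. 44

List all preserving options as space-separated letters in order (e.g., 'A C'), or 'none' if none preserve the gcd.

Old gcd = 2; gcd of others (without N[1]) = 2
New gcd for candidate v: gcd(2, v). Preserves old gcd iff gcd(2, v) = 2.
  Option A: v=10, gcd(2,10)=2 -> preserves
  Option B: v=23, gcd(2,23)=1 -> changes
  Option C: v=70, gcd(2,70)=2 -> preserves
  Option D: v=58, gcd(2,58)=2 -> preserves
  Option E: v=44, gcd(2,44)=2 -> preserves

Answer: A C D E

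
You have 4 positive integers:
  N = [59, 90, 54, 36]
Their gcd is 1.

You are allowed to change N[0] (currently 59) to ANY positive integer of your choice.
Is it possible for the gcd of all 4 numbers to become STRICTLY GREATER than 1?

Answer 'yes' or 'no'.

Current gcd = 1
gcd of all OTHER numbers (without N[0]=59): gcd([90, 54, 36]) = 18
The new gcd after any change is gcd(18, new_value).
This can be at most 18.
Since 18 > old gcd 1, the gcd CAN increase (e.g., set N[0] = 18).

Answer: yes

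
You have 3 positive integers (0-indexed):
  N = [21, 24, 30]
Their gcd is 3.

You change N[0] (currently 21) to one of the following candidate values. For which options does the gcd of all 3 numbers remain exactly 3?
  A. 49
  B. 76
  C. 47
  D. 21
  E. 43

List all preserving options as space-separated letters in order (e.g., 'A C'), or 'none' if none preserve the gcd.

Old gcd = 3; gcd of others (without N[0]) = 6
New gcd for candidate v: gcd(6, v). Preserves old gcd iff gcd(6, v) = 3.
  Option A: v=49, gcd(6,49)=1 -> changes
  Option B: v=76, gcd(6,76)=2 -> changes
  Option C: v=47, gcd(6,47)=1 -> changes
  Option D: v=21, gcd(6,21)=3 -> preserves
  Option E: v=43, gcd(6,43)=1 -> changes

Answer: D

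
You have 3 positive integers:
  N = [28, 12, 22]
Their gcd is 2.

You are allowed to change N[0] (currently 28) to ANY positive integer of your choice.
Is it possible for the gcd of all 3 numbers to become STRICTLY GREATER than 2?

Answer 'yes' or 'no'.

Answer: no

Derivation:
Current gcd = 2
gcd of all OTHER numbers (without N[0]=28): gcd([12, 22]) = 2
The new gcd after any change is gcd(2, new_value).
This can be at most 2.
Since 2 = old gcd 2, the gcd can only stay the same or decrease.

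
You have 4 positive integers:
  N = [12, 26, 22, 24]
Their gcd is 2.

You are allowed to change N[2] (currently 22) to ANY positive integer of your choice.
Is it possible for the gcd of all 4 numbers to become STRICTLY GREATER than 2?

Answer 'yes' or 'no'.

Current gcd = 2
gcd of all OTHER numbers (without N[2]=22): gcd([12, 26, 24]) = 2
The new gcd after any change is gcd(2, new_value).
This can be at most 2.
Since 2 = old gcd 2, the gcd can only stay the same or decrease.

Answer: no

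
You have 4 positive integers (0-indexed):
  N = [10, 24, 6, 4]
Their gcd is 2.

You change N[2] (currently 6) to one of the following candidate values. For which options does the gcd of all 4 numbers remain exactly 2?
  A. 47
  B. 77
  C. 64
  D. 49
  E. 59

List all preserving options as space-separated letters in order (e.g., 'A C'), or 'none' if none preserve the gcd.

Old gcd = 2; gcd of others (without N[2]) = 2
New gcd for candidate v: gcd(2, v). Preserves old gcd iff gcd(2, v) = 2.
  Option A: v=47, gcd(2,47)=1 -> changes
  Option B: v=77, gcd(2,77)=1 -> changes
  Option C: v=64, gcd(2,64)=2 -> preserves
  Option D: v=49, gcd(2,49)=1 -> changes
  Option E: v=59, gcd(2,59)=1 -> changes

Answer: C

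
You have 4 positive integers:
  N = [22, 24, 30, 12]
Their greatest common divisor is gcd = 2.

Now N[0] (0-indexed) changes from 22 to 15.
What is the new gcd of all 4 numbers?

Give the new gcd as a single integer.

Answer: 3

Derivation:
Numbers: [22, 24, 30, 12], gcd = 2
Change: index 0, 22 -> 15
gcd of the OTHER numbers (without index 0): gcd([24, 30, 12]) = 6
New gcd = gcd(g_others, new_val) = gcd(6, 15) = 3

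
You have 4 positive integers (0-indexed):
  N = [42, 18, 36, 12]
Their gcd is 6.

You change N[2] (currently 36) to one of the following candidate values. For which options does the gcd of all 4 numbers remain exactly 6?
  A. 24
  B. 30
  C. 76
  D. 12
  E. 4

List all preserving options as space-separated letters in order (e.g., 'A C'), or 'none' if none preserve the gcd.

Answer: A B D

Derivation:
Old gcd = 6; gcd of others (without N[2]) = 6
New gcd for candidate v: gcd(6, v). Preserves old gcd iff gcd(6, v) = 6.
  Option A: v=24, gcd(6,24)=6 -> preserves
  Option B: v=30, gcd(6,30)=6 -> preserves
  Option C: v=76, gcd(6,76)=2 -> changes
  Option D: v=12, gcd(6,12)=6 -> preserves
  Option E: v=4, gcd(6,4)=2 -> changes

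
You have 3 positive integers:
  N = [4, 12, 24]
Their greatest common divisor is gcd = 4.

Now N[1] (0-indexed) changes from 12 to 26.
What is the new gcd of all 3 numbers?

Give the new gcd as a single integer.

Numbers: [4, 12, 24], gcd = 4
Change: index 1, 12 -> 26
gcd of the OTHER numbers (without index 1): gcd([4, 24]) = 4
New gcd = gcd(g_others, new_val) = gcd(4, 26) = 2

Answer: 2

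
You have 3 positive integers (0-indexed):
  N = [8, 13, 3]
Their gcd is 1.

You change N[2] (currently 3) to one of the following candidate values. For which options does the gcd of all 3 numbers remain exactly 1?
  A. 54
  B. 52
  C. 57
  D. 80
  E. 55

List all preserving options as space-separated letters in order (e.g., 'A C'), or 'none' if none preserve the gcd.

Old gcd = 1; gcd of others (without N[2]) = 1
New gcd for candidate v: gcd(1, v). Preserves old gcd iff gcd(1, v) = 1.
  Option A: v=54, gcd(1,54)=1 -> preserves
  Option B: v=52, gcd(1,52)=1 -> preserves
  Option C: v=57, gcd(1,57)=1 -> preserves
  Option D: v=80, gcd(1,80)=1 -> preserves
  Option E: v=55, gcd(1,55)=1 -> preserves

Answer: A B C D E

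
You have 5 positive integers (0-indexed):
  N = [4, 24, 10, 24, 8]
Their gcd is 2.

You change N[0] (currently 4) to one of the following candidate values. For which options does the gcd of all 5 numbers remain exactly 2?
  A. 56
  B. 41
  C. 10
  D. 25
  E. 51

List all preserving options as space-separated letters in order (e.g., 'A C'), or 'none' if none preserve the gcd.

Answer: A C

Derivation:
Old gcd = 2; gcd of others (without N[0]) = 2
New gcd for candidate v: gcd(2, v). Preserves old gcd iff gcd(2, v) = 2.
  Option A: v=56, gcd(2,56)=2 -> preserves
  Option B: v=41, gcd(2,41)=1 -> changes
  Option C: v=10, gcd(2,10)=2 -> preserves
  Option D: v=25, gcd(2,25)=1 -> changes
  Option E: v=51, gcd(2,51)=1 -> changes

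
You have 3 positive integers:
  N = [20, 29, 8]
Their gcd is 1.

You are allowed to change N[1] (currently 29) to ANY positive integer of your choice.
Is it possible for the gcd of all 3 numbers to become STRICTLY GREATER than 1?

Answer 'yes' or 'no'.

Answer: yes

Derivation:
Current gcd = 1
gcd of all OTHER numbers (without N[1]=29): gcd([20, 8]) = 4
The new gcd after any change is gcd(4, new_value).
This can be at most 4.
Since 4 > old gcd 1, the gcd CAN increase (e.g., set N[1] = 4).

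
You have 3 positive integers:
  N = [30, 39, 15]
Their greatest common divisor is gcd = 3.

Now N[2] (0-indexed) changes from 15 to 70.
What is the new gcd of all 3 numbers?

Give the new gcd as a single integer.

Answer: 1

Derivation:
Numbers: [30, 39, 15], gcd = 3
Change: index 2, 15 -> 70
gcd of the OTHER numbers (without index 2): gcd([30, 39]) = 3
New gcd = gcd(g_others, new_val) = gcd(3, 70) = 1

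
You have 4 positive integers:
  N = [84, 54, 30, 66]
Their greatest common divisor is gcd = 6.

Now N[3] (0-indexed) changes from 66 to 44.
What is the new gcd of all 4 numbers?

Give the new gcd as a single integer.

Answer: 2

Derivation:
Numbers: [84, 54, 30, 66], gcd = 6
Change: index 3, 66 -> 44
gcd of the OTHER numbers (without index 3): gcd([84, 54, 30]) = 6
New gcd = gcd(g_others, new_val) = gcd(6, 44) = 2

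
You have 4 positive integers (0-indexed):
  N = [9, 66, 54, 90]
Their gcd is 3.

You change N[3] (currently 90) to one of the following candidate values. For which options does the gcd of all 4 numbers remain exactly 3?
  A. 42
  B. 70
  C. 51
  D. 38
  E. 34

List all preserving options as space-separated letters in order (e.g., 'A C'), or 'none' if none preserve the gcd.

Old gcd = 3; gcd of others (without N[3]) = 3
New gcd for candidate v: gcd(3, v). Preserves old gcd iff gcd(3, v) = 3.
  Option A: v=42, gcd(3,42)=3 -> preserves
  Option B: v=70, gcd(3,70)=1 -> changes
  Option C: v=51, gcd(3,51)=3 -> preserves
  Option D: v=38, gcd(3,38)=1 -> changes
  Option E: v=34, gcd(3,34)=1 -> changes

Answer: A C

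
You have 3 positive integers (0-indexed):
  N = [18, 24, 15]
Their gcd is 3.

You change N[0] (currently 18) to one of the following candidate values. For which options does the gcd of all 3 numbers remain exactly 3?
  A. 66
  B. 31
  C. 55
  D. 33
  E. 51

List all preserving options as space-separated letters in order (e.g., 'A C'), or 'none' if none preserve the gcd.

Answer: A D E

Derivation:
Old gcd = 3; gcd of others (without N[0]) = 3
New gcd for candidate v: gcd(3, v). Preserves old gcd iff gcd(3, v) = 3.
  Option A: v=66, gcd(3,66)=3 -> preserves
  Option B: v=31, gcd(3,31)=1 -> changes
  Option C: v=55, gcd(3,55)=1 -> changes
  Option D: v=33, gcd(3,33)=3 -> preserves
  Option E: v=51, gcd(3,51)=3 -> preserves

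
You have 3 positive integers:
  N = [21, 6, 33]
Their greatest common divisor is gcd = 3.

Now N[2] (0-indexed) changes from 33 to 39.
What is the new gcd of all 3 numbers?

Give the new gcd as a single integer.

Answer: 3

Derivation:
Numbers: [21, 6, 33], gcd = 3
Change: index 2, 33 -> 39
gcd of the OTHER numbers (without index 2): gcd([21, 6]) = 3
New gcd = gcd(g_others, new_val) = gcd(3, 39) = 3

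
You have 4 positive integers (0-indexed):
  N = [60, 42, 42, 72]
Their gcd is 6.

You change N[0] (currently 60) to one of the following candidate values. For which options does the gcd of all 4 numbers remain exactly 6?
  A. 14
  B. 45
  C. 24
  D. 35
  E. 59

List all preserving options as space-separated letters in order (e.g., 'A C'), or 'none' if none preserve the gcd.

Answer: C

Derivation:
Old gcd = 6; gcd of others (without N[0]) = 6
New gcd for candidate v: gcd(6, v). Preserves old gcd iff gcd(6, v) = 6.
  Option A: v=14, gcd(6,14)=2 -> changes
  Option B: v=45, gcd(6,45)=3 -> changes
  Option C: v=24, gcd(6,24)=6 -> preserves
  Option D: v=35, gcd(6,35)=1 -> changes
  Option E: v=59, gcd(6,59)=1 -> changes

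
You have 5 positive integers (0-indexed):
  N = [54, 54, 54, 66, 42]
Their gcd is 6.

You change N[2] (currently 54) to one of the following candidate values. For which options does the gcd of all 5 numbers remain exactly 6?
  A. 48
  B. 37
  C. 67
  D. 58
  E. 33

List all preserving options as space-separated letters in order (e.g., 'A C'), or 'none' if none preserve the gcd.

Old gcd = 6; gcd of others (without N[2]) = 6
New gcd for candidate v: gcd(6, v). Preserves old gcd iff gcd(6, v) = 6.
  Option A: v=48, gcd(6,48)=6 -> preserves
  Option B: v=37, gcd(6,37)=1 -> changes
  Option C: v=67, gcd(6,67)=1 -> changes
  Option D: v=58, gcd(6,58)=2 -> changes
  Option E: v=33, gcd(6,33)=3 -> changes

Answer: A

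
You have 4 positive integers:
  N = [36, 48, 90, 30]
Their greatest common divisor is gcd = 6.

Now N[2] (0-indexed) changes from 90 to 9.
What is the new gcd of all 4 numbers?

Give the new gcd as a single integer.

Answer: 3

Derivation:
Numbers: [36, 48, 90, 30], gcd = 6
Change: index 2, 90 -> 9
gcd of the OTHER numbers (without index 2): gcd([36, 48, 30]) = 6
New gcd = gcd(g_others, new_val) = gcd(6, 9) = 3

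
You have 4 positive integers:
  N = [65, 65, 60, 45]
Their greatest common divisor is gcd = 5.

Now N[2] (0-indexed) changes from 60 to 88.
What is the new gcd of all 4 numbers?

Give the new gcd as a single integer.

Answer: 1

Derivation:
Numbers: [65, 65, 60, 45], gcd = 5
Change: index 2, 60 -> 88
gcd of the OTHER numbers (without index 2): gcd([65, 65, 45]) = 5
New gcd = gcd(g_others, new_val) = gcd(5, 88) = 1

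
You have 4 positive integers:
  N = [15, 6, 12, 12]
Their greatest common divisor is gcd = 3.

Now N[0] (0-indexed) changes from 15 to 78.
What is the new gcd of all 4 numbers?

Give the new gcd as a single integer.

Numbers: [15, 6, 12, 12], gcd = 3
Change: index 0, 15 -> 78
gcd of the OTHER numbers (without index 0): gcd([6, 12, 12]) = 6
New gcd = gcd(g_others, new_val) = gcd(6, 78) = 6

Answer: 6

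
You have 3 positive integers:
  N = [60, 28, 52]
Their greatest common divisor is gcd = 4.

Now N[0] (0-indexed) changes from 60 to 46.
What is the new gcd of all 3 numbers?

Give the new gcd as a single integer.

Numbers: [60, 28, 52], gcd = 4
Change: index 0, 60 -> 46
gcd of the OTHER numbers (without index 0): gcd([28, 52]) = 4
New gcd = gcd(g_others, new_val) = gcd(4, 46) = 2

Answer: 2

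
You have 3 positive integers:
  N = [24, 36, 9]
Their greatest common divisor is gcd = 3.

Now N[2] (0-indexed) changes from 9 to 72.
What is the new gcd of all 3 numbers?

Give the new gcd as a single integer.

Numbers: [24, 36, 9], gcd = 3
Change: index 2, 9 -> 72
gcd of the OTHER numbers (without index 2): gcd([24, 36]) = 12
New gcd = gcd(g_others, new_val) = gcd(12, 72) = 12

Answer: 12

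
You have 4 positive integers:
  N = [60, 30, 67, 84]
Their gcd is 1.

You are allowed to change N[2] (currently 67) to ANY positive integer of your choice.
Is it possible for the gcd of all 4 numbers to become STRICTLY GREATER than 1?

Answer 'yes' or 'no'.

Current gcd = 1
gcd of all OTHER numbers (without N[2]=67): gcd([60, 30, 84]) = 6
The new gcd after any change is gcd(6, new_value).
This can be at most 6.
Since 6 > old gcd 1, the gcd CAN increase (e.g., set N[2] = 6).

Answer: yes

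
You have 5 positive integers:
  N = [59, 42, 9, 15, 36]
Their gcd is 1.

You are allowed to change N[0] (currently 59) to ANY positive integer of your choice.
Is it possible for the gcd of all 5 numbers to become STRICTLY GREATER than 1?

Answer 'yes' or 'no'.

Current gcd = 1
gcd of all OTHER numbers (without N[0]=59): gcd([42, 9, 15, 36]) = 3
The new gcd after any change is gcd(3, new_value).
This can be at most 3.
Since 3 > old gcd 1, the gcd CAN increase (e.g., set N[0] = 3).

Answer: yes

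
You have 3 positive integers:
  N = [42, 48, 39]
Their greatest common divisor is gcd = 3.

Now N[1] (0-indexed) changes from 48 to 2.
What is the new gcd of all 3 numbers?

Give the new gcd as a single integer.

Answer: 1

Derivation:
Numbers: [42, 48, 39], gcd = 3
Change: index 1, 48 -> 2
gcd of the OTHER numbers (without index 1): gcd([42, 39]) = 3
New gcd = gcd(g_others, new_val) = gcd(3, 2) = 1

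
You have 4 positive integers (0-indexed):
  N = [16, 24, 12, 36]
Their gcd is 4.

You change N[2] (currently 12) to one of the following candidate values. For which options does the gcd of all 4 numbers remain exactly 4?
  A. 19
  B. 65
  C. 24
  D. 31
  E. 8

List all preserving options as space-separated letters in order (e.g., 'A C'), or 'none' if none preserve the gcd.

Old gcd = 4; gcd of others (without N[2]) = 4
New gcd for candidate v: gcd(4, v). Preserves old gcd iff gcd(4, v) = 4.
  Option A: v=19, gcd(4,19)=1 -> changes
  Option B: v=65, gcd(4,65)=1 -> changes
  Option C: v=24, gcd(4,24)=4 -> preserves
  Option D: v=31, gcd(4,31)=1 -> changes
  Option E: v=8, gcd(4,8)=4 -> preserves

Answer: C E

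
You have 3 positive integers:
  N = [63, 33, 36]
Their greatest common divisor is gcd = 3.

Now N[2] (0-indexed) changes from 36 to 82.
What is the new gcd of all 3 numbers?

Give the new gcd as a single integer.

Answer: 1

Derivation:
Numbers: [63, 33, 36], gcd = 3
Change: index 2, 36 -> 82
gcd of the OTHER numbers (without index 2): gcd([63, 33]) = 3
New gcd = gcd(g_others, new_val) = gcd(3, 82) = 1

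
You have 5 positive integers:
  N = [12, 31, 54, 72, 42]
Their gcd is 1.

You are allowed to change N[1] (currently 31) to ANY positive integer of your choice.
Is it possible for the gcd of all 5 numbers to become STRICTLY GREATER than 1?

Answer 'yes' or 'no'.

Current gcd = 1
gcd of all OTHER numbers (without N[1]=31): gcd([12, 54, 72, 42]) = 6
The new gcd after any change is gcd(6, new_value).
This can be at most 6.
Since 6 > old gcd 1, the gcd CAN increase (e.g., set N[1] = 6).

Answer: yes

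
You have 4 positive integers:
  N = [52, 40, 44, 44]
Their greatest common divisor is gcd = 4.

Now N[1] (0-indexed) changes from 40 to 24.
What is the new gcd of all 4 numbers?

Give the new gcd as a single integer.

Answer: 4

Derivation:
Numbers: [52, 40, 44, 44], gcd = 4
Change: index 1, 40 -> 24
gcd of the OTHER numbers (without index 1): gcd([52, 44, 44]) = 4
New gcd = gcd(g_others, new_val) = gcd(4, 24) = 4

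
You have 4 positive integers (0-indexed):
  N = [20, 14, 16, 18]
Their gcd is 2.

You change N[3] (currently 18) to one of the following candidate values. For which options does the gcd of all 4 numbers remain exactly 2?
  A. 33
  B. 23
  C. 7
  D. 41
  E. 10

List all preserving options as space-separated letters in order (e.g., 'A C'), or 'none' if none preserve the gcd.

Answer: E

Derivation:
Old gcd = 2; gcd of others (without N[3]) = 2
New gcd for candidate v: gcd(2, v). Preserves old gcd iff gcd(2, v) = 2.
  Option A: v=33, gcd(2,33)=1 -> changes
  Option B: v=23, gcd(2,23)=1 -> changes
  Option C: v=7, gcd(2,7)=1 -> changes
  Option D: v=41, gcd(2,41)=1 -> changes
  Option E: v=10, gcd(2,10)=2 -> preserves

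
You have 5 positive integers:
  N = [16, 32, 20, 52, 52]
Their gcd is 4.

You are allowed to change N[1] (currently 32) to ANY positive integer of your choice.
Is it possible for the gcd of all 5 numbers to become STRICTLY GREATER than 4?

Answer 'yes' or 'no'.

Current gcd = 4
gcd of all OTHER numbers (without N[1]=32): gcd([16, 20, 52, 52]) = 4
The new gcd after any change is gcd(4, new_value).
This can be at most 4.
Since 4 = old gcd 4, the gcd can only stay the same or decrease.

Answer: no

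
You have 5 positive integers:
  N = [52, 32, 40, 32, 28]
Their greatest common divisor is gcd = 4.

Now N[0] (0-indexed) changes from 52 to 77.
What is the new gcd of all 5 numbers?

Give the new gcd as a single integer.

Answer: 1

Derivation:
Numbers: [52, 32, 40, 32, 28], gcd = 4
Change: index 0, 52 -> 77
gcd of the OTHER numbers (without index 0): gcd([32, 40, 32, 28]) = 4
New gcd = gcd(g_others, new_val) = gcd(4, 77) = 1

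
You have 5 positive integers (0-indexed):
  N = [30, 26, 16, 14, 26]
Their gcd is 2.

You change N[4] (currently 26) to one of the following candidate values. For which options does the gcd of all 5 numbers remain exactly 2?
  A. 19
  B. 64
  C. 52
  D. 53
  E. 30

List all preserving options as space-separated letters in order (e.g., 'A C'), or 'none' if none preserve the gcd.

Old gcd = 2; gcd of others (without N[4]) = 2
New gcd for candidate v: gcd(2, v). Preserves old gcd iff gcd(2, v) = 2.
  Option A: v=19, gcd(2,19)=1 -> changes
  Option B: v=64, gcd(2,64)=2 -> preserves
  Option C: v=52, gcd(2,52)=2 -> preserves
  Option D: v=53, gcd(2,53)=1 -> changes
  Option E: v=30, gcd(2,30)=2 -> preserves

Answer: B C E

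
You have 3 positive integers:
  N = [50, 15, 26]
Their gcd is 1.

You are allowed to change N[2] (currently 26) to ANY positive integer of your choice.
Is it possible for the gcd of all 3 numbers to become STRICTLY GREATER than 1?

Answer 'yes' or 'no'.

Current gcd = 1
gcd of all OTHER numbers (without N[2]=26): gcd([50, 15]) = 5
The new gcd after any change is gcd(5, new_value).
This can be at most 5.
Since 5 > old gcd 1, the gcd CAN increase (e.g., set N[2] = 5).

Answer: yes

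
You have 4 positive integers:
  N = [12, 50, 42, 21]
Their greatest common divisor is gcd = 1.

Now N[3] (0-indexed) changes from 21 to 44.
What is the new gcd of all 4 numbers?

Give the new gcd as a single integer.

Answer: 2

Derivation:
Numbers: [12, 50, 42, 21], gcd = 1
Change: index 3, 21 -> 44
gcd of the OTHER numbers (without index 3): gcd([12, 50, 42]) = 2
New gcd = gcd(g_others, new_val) = gcd(2, 44) = 2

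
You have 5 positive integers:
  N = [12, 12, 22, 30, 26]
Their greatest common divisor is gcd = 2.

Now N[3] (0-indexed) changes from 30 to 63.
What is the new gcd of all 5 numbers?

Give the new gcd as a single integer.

Numbers: [12, 12, 22, 30, 26], gcd = 2
Change: index 3, 30 -> 63
gcd of the OTHER numbers (without index 3): gcd([12, 12, 22, 26]) = 2
New gcd = gcd(g_others, new_val) = gcd(2, 63) = 1

Answer: 1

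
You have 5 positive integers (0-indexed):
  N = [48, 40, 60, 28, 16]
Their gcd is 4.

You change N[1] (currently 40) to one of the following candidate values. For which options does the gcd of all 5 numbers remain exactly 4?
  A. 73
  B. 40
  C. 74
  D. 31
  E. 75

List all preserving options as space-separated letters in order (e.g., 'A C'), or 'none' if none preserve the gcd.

Old gcd = 4; gcd of others (without N[1]) = 4
New gcd for candidate v: gcd(4, v). Preserves old gcd iff gcd(4, v) = 4.
  Option A: v=73, gcd(4,73)=1 -> changes
  Option B: v=40, gcd(4,40)=4 -> preserves
  Option C: v=74, gcd(4,74)=2 -> changes
  Option D: v=31, gcd(4,31)=1 -> changes
  Option E: v=75, gcd(4,75)=1 -> changes

Answer: B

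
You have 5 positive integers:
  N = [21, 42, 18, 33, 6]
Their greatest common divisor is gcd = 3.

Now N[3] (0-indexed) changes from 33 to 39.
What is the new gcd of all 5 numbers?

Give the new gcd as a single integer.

Numbers: [21, 42, 18, 33, 6], gcd = 3
Change: index 3, 33 -> 39
gcd of the OTHER numbers (without index 3): gcd([21, 42, 18, 6]) = 3
New gcd = gcd(g_others, new_val) = gcd(3, 39) = 3

Answer: 3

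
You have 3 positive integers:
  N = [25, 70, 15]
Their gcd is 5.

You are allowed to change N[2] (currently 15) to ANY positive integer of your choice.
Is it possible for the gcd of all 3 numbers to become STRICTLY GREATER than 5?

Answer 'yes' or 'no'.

Answer: no

Derivation:
Current gcd = 5
gcd of all OTHER numbers (without N[2]=15): gcd([25, 70]) = 5
The new gcd after any change is gcd(5, new_value).
This can be at most 5.
Since 5 = old gcd 5, the gcd can only stay the same or decrease.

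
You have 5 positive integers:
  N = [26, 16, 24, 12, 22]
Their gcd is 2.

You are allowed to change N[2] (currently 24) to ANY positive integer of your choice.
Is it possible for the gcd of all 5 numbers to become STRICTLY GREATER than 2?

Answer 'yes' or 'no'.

Answer: no

Derivation:
Current gcd = 2
gcd of all OTHER numbers (without N[2]=24): gcd([26, 16, 12, 22]) = 2
The new gcd after any change is gcd(2, new_value).
This can be at most 2.
Since 2 = old gcd 2, the gcd can only stay the same or decrease.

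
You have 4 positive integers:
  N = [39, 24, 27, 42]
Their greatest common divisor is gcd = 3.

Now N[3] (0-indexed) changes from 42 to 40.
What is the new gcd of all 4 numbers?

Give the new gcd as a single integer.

Numbers: [39, 24, 27, 42], gcd = 3
Change: index 3, 42 -> 40
gcd of the OTHER numbers (without index 3): gcd([39, 24, 27]) = 3
New gcd = gcd(g_others, new_val) = gcd(3, 40) = 1

Answer: 1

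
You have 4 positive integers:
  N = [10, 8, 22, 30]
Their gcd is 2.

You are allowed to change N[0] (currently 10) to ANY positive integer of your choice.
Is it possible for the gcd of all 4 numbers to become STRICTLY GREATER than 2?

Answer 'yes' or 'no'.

Current gcd = 2
gcd of all OTHER numbers (without N[0]=10): gcd([8, 22, 30]) = 2
The new gcd after any change is gcd(2, new_value).
This can be at most 2.
Since 2 = old gcd 2, the gcd can only stay the same or decrease.

Answer: no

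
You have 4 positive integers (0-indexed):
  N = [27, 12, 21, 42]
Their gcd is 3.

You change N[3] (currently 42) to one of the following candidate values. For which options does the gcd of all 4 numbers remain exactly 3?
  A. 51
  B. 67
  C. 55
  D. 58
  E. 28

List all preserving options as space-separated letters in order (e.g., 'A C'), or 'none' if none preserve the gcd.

Answer: A

Derivation:
Old gcd = 3; gcd of others (without N[3]) = 3
New gcd for candidate v: gcd(3, v). Preserves old gcd iff gcd(3, v) = 3.
  Option A: v=51, gcd(3,51)=3 -> preserves
  Option B: v=67, gcd(3,67)=1 -> changes
  Option C: v=55, gcd(3,55)=1 -> changes
  Option D: v=58, gcd(3,58)=1 -> changes
  Option E: v=28, gcd(3,28)=1 -> changes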